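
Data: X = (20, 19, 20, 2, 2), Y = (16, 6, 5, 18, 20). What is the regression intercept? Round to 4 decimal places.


a = ybar - b*xbar, where b = sum((xi-xbar)(yi-ybar)) / sum((xi-xbar)^2)
n = 5, xbar = 63/5 = 12.6, ybar = 65/5 = 13
Sxy = sum((xi-xbar)(yi-ybar)) = -209
Sxx = sum((xi-xbar)^2) = 375.2
b = Sxy / Sxx = -1045/1876 ≈ -0.557036
a = 13 - (-0.557036) * 12.6 = 5365/268 ≈ 20.018657

20.0187


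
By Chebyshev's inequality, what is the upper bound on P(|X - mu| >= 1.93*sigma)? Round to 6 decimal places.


P <= 1/k^2
k^2 = 1.93^2 = 3.7249
1/k^2 = 1 / 3.7249 ≈ 0.26846358

0.268464


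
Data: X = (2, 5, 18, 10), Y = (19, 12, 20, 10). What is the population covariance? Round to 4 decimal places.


Cov = (1/n)*sum((xi-xbar)(yi-ybar))
n = 4, xbar = 35/4 = 8.75, ybar = 61/4 = 15.25
sum((xi-xbar)(yi-ybar)) = 24.25
Cov = 24.25 / 4 = 6.0625

6.0625


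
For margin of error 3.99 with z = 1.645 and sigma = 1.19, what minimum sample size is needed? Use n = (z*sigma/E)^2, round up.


z*sigma/E = 1.645 * 1.19 / 3.99 ≈ 0.490614
(z*sigma/E)^2 ≈ 0.240702
round up: n = 1

1


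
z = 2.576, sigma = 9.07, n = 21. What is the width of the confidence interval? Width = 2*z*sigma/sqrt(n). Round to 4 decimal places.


width = 2*z*sigma/sqrt(n)
2*z*sigma = 2 * 2.576 * 9.07 = 46.72864
sqrt(21) ≈ 4.582576
width = 46.72864 / 4.582576 ≈ 10.197025

10.1970


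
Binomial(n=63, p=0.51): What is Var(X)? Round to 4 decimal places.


Var = n*p*(1-p) = 63 * 0.51 * 0.49 = 15.7437

15.7437


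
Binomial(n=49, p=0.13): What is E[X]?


E[X] = n*p = 49 * 0.13 = 6.37

6.37


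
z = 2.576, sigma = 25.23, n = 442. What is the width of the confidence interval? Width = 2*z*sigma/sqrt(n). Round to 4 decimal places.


width = 2*z*sigma/sqrt(n)
2*z*sigma = 2 * 2.576 * 25.23 = 129.98496
sqrt(442) ≈ 21.023796
width = 129.98496 / 21.023796 ≈ 6.182754

6.1828


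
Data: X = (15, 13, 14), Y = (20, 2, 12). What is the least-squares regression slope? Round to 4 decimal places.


b = sum((xi-xbar)(yi-ybar)) / sum((xi-xbar)^2)
n = 3, xbar = 42/3 = 14, ybar = 34/3 ≈ 11.333333
Sxy = sum((xi-xbar)(yi-ybar)) = 18
Sxx = sum((xi-xbar)^2) = 2
b = Sxy / Sxx = 9

9.0000


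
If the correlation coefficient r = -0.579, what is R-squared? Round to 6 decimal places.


R^2 = r^2 = (-0.579)^2 = 0.335241

0.335241


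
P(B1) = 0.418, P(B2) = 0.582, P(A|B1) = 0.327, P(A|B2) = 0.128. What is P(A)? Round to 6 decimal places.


P(A) = P(A|B1)*P(B1) + P(A|B2)*P(B2)
P(A|B1)*P(B1) = 0.327 * 0.418 = 0.136686
P(A|B2)*P(B2) = 0.128 * 0.582 = 0.074496
P(A) = 0.136686 + 0.074496 = 0.211182

0.211182


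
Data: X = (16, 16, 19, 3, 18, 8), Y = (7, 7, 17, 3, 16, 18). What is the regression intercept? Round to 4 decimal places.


a = ybar - b*xbar, where b = sum((xi-xbar)(yi-ybar)) / sum((xi-xbar)^2)
n = 6, xbar = 80/6 = 40/3 ≈ 13.333333, ybar = 68/6 = 34/3 ≈ 11.333333
Sxy = sum((xi-xbar)(yi-ybar)) = 244/3 ≈ 81.333333
Sxx = sum((xi-xbar)^2) = 610/3 ≈ 203.333333
b = Sxy / Sxx = 0.4
a = 11.333333 - 0.4 * 13.333333 = 6

6.0000


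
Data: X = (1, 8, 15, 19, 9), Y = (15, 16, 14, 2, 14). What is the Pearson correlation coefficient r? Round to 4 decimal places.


r = sum((xi-xbar)(yi-ybar)) / sqrt(sum((xi-xbar)^2) * sum((yi-ybar)^2))
n = 5, xbar = 52/5 = 10.4, ybar = 61/5 = 12.2
Sxy = sum((xi-xbar)(yi-ybar)) = -117.4
Sxx = sum((xi-xbar)^2) = 191.2
Syy = sum((yi-ybar)^2) = 132.8
sqrt(Sxx*Syy) ≈ 159.346666
r = Sxy / sqrt(Sxx*Syy) = -117.4 / 159.346666 ≈ -0.736758

-0.7368


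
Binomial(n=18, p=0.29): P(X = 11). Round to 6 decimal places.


P = C(n,k) * p^k * (1-p)^(n-k)
C(18,11) = 31824
p^k = 0.29^11 ≈ 0.000001220051
(1-p)^(n-k) = 0.71^7 ≈ 0.09095120
P = 31824 * 0.000001220051 * 0.09095120 ≈ 0.003531

0.003531


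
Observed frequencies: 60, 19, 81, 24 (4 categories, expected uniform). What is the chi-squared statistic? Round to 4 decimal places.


chi2 = sum((O-E)^2/E), E = total/4
total = 184, E = 184/4 = 46
(60 - 46)^2 / 46 = 196 / 46 = 98/23 ≈ 4.260870
(19 - 46)^2 / 46 = 729 / 46 = 729/46 ≈ 15.847826
(81 - 46)^2 / 46 = 1225 / 46 = 1225/46 ≈ 26.630435
(24 - 46)^2 / 46 = 484 / 46 = 242/23 ≈ 10.521739
chi2 = 1317/23 ≈ 57.260870

57.2609


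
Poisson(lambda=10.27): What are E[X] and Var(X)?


E[X] = Var(X) = lambda = 10.27

10.27, 10.27


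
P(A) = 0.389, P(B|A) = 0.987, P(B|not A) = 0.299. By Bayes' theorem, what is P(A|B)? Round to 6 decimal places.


P(A|B) = P(B|A)*P(A) / P(B), P(B) = P(B|A)*P(A) + P(B|not A)*P(not A)
P(B|A)*P(A) = 0.987 * 0.389 = 0.383943
P(B|not A)*P(not A) = 0.299 * 0.611 = 0.182689
P(B) = 0.383943 + 0.182689 = 0.566632
P(A|B) = 0.383943 / 0.566632 ≈ 0.67758792

0.677588


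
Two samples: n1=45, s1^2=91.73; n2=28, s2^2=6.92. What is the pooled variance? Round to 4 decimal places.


sp^2 = ((n1-1)*s1^2 + (n2-1)*s2^2)/(n1+n2-2)
(n1-1)*s1^2 = 44 * 91.73 = 4036.12
(n2-1)*s2^2 = 27 * 6.92 = 186.84
numerator = 4036.12 + 186.84 = 4222.96
n1+n2-2 = 71
sp^2 = 4222.96 / 71 = 105574/1775 ≈ 59.478310

59.4783


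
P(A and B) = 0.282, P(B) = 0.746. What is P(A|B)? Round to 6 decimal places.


P(A|B) = P(A and B) / P(B) = 0.282 / 0.746 = 141/373 ≈ 0.37801609

0.378016


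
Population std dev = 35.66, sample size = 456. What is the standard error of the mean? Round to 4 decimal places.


SE = sigma / sqrt(n)
sqrt(456) ≈ 21.354157
SE = 35.66 / 21.354157 ≈ 1.669933

1.6699


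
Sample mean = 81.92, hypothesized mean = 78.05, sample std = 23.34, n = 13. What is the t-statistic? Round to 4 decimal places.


t = (xbar - mu0) / (s/sqrt(n))
xbar - mu0 = 81.92 - 78.05 = 3.87
sqrt(13) ≈ 3.60555128
s/sqrt(n) = 23.34 / 3.60555128 ≈ 6.47335129
t = 3.87 / 6.47335129 ≈ 0.597836

0.5978


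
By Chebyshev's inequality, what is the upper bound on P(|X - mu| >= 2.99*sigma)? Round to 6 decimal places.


P <= 1/k^2
k^2 = 2.99^2 = 8.9401
1/k^2 = 1 / 8.9401 ≈ 0.11185557

0.111856


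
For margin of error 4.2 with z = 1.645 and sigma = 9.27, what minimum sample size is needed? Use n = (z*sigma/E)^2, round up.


z*sigma/E = 1.645 * 9.27 / 4.2 = 3.63075
(z*sigma/E)^2 ≈ 13.182346
round up: n = 14

14


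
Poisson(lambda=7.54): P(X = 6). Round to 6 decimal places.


P = e^(-lam) * lam^k / k!
e^(-7.54) ≈ 0.0005313976
lam^k = 7.54^6 ≈ 183750.307790
k! = 6! = 720
P = 0.0005313976 * 183750.307790 / 720 ≈ 0.135617

0.135617


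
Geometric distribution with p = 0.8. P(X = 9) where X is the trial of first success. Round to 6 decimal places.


P = (1-p)^(k-1) * p
(1-p)^(k-1) = 0.2^8 = 0.00000256
P = 0.00000256 * 0.8 = 0.000002048

0.000002


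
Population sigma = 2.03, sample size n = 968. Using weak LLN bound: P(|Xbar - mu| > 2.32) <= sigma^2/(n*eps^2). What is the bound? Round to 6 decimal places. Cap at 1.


bound = min(1, sigma^2/(n*eps^2))
sigma^2 = 2.03^2 = 4.1209
n*eps^2 = 968 * 2.32^2 = 968 * 5.3824 = 5210.1632
sigma^2/(n*eps^2) = 4.1209 / 5210.1632 ≈ 0.00079093

0.000791


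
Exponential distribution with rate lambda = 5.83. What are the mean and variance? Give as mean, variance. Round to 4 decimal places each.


mean = 1/lam, var = 1/lam^2
mean = 1 / 5.83 = 100/583 ≈ 0.171527
lam^2 = 5.83^2 = 33.9889
var = 1 / 33.9889 ≈ 0.029421

0.1715, 0.0294


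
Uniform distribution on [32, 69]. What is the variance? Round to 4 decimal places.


Var = (b-a)^2 / 12
(b-a)^2 = (69 - 32)^2 = 1369
Var = 1369/12 ≈ 114.083333

114.0833


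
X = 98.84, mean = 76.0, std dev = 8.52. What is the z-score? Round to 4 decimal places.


z = (X - mu) / sigma
X - mu = 98.84 - 76.0 = 22.84
z = 22.84 / 8.52 = 571/213 ≈ 2.680751

2.6808


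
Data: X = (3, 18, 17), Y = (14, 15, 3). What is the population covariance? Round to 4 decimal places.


Cov = (1/n)*sum((xi-xbar)(yi-ybar))
n = 3, xbar = 38/3 ≈ 12.666667, ybar = 32/3 ≈ 10.666667
sum((xi-xbar)(yi-ybar)) = -127/3 ≈ -42.333333
Cov = -42.333333 / 3 = -127/9 ≈ -14.111111

-14.1111


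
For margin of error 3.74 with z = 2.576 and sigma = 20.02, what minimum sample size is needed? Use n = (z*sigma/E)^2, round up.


z*sigma/E = 2.576 * 20.02 / 3.74 = 29302/2125 ≈ 13.789176
(z*sigma/E)^2 ≈ 190.141388
round up: n = 191

191


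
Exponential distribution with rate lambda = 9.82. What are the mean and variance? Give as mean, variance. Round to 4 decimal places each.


mean = 1/lam, var = 1/lam^2
mean = 1 / 9.82 = 50/491 ≈ 0.101833
lam^2 = 9.82^2 = 96.4324
var = 1 / 96.4324 ≈ 0.010370

0.1018, 0.0104


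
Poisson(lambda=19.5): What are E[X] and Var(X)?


E[X] = Var(X) = lambda = 19.5

19.5, 19.5


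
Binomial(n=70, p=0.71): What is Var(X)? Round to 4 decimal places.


Var = n*p*(1-p) = 70 * 0.71 * 0.29 = 14.413

14.4130


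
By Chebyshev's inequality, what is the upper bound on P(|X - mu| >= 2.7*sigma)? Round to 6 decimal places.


P <= 1/k^2
k^2 = 2.7^2 = 7.29
1/k^2 = 1 / 7.29 = 100/729 ≈ 0.13717421

0.137174


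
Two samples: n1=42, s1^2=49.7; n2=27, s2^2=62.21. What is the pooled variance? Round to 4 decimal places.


sp^2 = ((n1-1)*s1^2 + (n2-1)*s2^2)/(n1+n2-2)
(n1-1)*s1^2 = 41 * 49.7 = 2037.7
(n2-1)*s2^2 = 26 * 62.21 = 1617.46
numerator = 2037.7 + 1617.46 = 3655.16
n1+n2-2 = 67
sp^2 = 3655.16 / 67 = 91379/1675 ≈ 54.554627

54.5546


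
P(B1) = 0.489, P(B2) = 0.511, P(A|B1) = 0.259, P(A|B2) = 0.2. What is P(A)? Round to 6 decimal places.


P(A) = P(A|B1)*P(B1) + P(A|B2)*P(B2)
P(A|B1)*P(B1) = 0.259 * 0.489 = 0.126651
P(A|B2)*P(B2) = 0.2 * 0.511 = 0.1022
P(A) = 0.126651 + 0.1022 = 0.228851

0.228851


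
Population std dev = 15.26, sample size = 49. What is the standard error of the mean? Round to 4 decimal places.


SE = sigma / sqrt(n)
sqrt(49) = 7
SE = 15.26 / 7 = 2.18

2.1800


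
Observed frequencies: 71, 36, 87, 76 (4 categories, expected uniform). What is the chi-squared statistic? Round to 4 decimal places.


chi2 = sum((O-E)^2/E), E = total/4
total = 270, E = 270/4 = 67.5
(71 - 67.5)^2 / 67.5 = 12.25 / 67.5 = 49/270 ≈ 0.181481
(36 - 67.5)^2 / 67.5 = 992.25 / 67.5 = 14.7
(87 - 67.5)^2 / 67.5 = 380.25 / 67.5 = 169/30 ≈ 5.633333
(76 - 67.5)^2 / 67.5 = 72.25 / 67.5 = 289/270 ≈ 1.070370
chi2 = 2914/135 ≈ 21.585185

21.5852


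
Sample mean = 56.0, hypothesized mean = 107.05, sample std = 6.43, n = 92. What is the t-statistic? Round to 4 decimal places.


t = (xbar - mu0) / (s/sqrt(n))
xbar - mu0 = 56.0 - 107.05 = -51.05
sqrt(92) ≈ 9.59166305
s/sqrt(n) = 6.43 / 9.59166305 ≈ 0.67037384
t = -51.05 / 0.67037384 ≈ -76.151539

-76.1515


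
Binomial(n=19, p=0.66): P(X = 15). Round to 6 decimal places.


P = C(n,k) * p^k * (1-p)^(n-k)
C(19,15) = 3876
p^k = 0.66^15 ≈ 0.001964079
(1-p)^(n-k) = 0.34^4 = 0.01336336
P = 3876 * 0.001964079 * 0.01336336 ≈ 0.101732

0.101732


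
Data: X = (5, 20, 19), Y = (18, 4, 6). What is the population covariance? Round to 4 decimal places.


Cov = (1/n)*sum((xi-xbar)(yi-ybar))
n = 3, xbar = 44/3 ≈ 14.666667, ybar = 28/3 ≈ 9.333333
sum((xi-xbar)(yi-ybar)) = -380/3 ≈ -126.666667
Cov = -126.666667 / 3 = -380/9 ≈ -42.222222

-42.2222


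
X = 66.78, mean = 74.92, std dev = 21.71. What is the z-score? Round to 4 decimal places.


z = (X - mu) / sigma
X - mu = 66.78 - 74.92 = -8.14
z = -8.14 / 21.71 = -814/2171 ≈ -0.374942

-0.3749


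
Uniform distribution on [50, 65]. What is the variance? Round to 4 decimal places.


Var = (b-a)^2 / 12
(b-a)^2 = (65 - 50)^2 = 225
Var = 225/12 = 18.75

18.7500


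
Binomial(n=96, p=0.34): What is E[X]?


E[X] = n*p = 96 * 0.34 = 32.64

32.64


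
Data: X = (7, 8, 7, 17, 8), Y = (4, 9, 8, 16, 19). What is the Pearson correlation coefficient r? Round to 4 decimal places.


r = sum((xi-xbar)(yi-ybar)) / sqrt(sum((xi-xbar)^2) * sum((yi-ybar)^2))
n = 5, xbar = 47/5 = 9.4, ybar = 56/5 = 11.2
Sxy = sum((xi-xbar)(yi-ybar)) = 53.6
Sxx = sum((xi-xbar)^2) = 73.2
Syy = sum((yi-ybar)^2) = 150.8
sqrt(Sxx*Syy) ≈ 105.064552
r = Sxy / sqrt(Sxx*Syy) = 53.6 / 105.064552 ≈ 0.510163

0.5102


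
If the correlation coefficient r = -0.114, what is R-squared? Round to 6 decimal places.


R^2 = r^2 = (-0.114)^2 = 0.012996

0.012996


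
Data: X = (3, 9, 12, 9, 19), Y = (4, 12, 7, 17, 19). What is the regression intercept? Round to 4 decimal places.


a = ybar - b*xbar, where b = sum((xi-xbar)(yi-ybar)) / sum((xi-xbar)^2)
n = 5, xbar = 52/5 = 10.4, ybar = 59/5 = 11.8
Sxy = sum((xi-xbar)(yi-ybar)) = 104.4
Sxx = sum((xi-xbar)^2) = 135.2
b = Sxy / Sxx = 261/338 ≈ 0.772189
a = 11.8 - 0.772189 * 10.4 = 49/13 ≈ 3.769231

3.7692


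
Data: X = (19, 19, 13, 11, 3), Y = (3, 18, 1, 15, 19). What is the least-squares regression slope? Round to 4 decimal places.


b = sum((xi-xbar)(yi-ybar)) / sum((xi-xbar)^2)
n = 5, xbar = 65/5 = 13, ybar = 56/5 = 11.2
Sxy = sum((xi-xbar)(yi-ybar)) = -94
Sxx = sum((xi-xbar)^2) = 176
b = Sxy / Sxx = -47/88 ≈ -0.534091

-0.5341


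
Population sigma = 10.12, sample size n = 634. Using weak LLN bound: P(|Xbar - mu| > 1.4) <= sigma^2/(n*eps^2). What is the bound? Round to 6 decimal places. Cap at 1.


bound = min(1, sigma^2/(n*eps^2))
sigma^2 = 10.12^2 = 102.4144
n*eps^2 = 634 * 1.4^2 = 634 * 1.96 = 1242.64
sigma^2/(n*eps^2) = 102.4144 / 1242.64 ≈ 0.08241679

0.082417


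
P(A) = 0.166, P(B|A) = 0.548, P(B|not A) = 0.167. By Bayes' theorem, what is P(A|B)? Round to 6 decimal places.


P(A|B) = P(B|A)*P(A) / P(B), P(B) = P(B|A)*P(A) + P(B|not A)*P(not A)
P(B|A)*P(A) = 0.548 * 0.166 = 0.090968
P(B|not A)*P(not A) = 0.167 * 0.834 = 0.139278
P(B) = 0.090968 + 0.139278 = 0.230246
P(A|B) = 0.090968 / 0.230246 ≈ 0.39509047

0.395090


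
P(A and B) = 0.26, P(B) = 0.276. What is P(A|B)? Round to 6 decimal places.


P(A|B) = P(A and B) / P(B) = 0.26 / 0.276 = 65/69 ≈ 0.94202899

0.942029


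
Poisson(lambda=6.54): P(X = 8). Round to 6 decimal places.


P = e^(-lam) * lam^k / k!
e^(-6.54) ≈ 0.001444488
lam^k = 6.54^8 ≈ 3346740.093985
k! = 8! = 40320
P = 0.001444488 * 3346740.093985 / 40320 ≈ 0.119899

0.119899


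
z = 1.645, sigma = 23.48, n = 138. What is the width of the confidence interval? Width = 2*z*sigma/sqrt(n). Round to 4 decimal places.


width = 2*z*sigma/sqrt(n)
2*z*sigma = 2 * 1.645 * 23.48 = 77.2492
sqrt(138) ≈ 11.747340
width = 77.2492 / 11.747340 ≈ 6.575889

6.5759


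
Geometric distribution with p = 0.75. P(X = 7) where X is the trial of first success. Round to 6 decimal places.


P = (1-p)^(k-1) * p
(1-p)^(k-1) = 0.25^6 = 1/4096 ≈ 0.0002441406
P = 0.0002441406 * 0.75 ≈ 0.0001831055

0.000183


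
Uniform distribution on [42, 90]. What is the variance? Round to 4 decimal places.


Var = (b-a)^2 / 12
(b-a)^2 = (90 - 42)^2 = 2304
Var = 2304/12 = 192

192.0000


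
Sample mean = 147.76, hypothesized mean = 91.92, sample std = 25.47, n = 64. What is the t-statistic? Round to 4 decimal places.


t = (xbar - mu0) / (s/sqrt(n))
xbar - mu0 = 147.76 - 91.92 = 55.84
sqrt(64) = 8
s/sqrt(n) = 25.47 / 8 = 3.18375
t = 55.84 / 3.18375 = 44672/2547 ≈ 17.539066

17.5391


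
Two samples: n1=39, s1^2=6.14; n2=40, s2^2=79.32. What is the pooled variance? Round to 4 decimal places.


sp^2 = ((n1-1)*s1^2 + (n2-1)*s2^2)/(n1+n2-2)
(n1-1)*s1^2 = 38 * 6.14 = 233.32
(n2-1)*s2^2 = 39 * 79.32 = 3093.48
numerator = 233.32 + 3093.48 = 3326.8
n1+n2-2 = 77
sp^2 = 3326.8 / 77 = 16634/385 ≈ 43.205195

43.2052


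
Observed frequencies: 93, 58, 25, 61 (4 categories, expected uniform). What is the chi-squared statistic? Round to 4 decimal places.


chi2 = sum((O-E)^2/E), E = total/4
total = 237, E = 237/4 = 59.25
(93 - 59.25)^2 / 59.25 = 1139.0625 / 59.25 = 6075/316 ≈ 19.224684
(58 - 59.25)^2 / 59.25 = 1.5625 / 59.25 = 25/948 ≈ 0.026371
(25 - 59.25)^2 / 59.25 = 1173.0625 / 59.25 = 18769/948 ≈ 19.798523
(61 - 59.25)^2 / 59.25 = 3.0625 / 59.25 = 49/948 ≈ 0.051688
chi2 = 3089/79 ≈ 39.101266

39.1013


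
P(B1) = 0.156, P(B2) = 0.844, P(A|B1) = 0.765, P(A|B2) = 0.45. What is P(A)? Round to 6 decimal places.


P(A) = P(A|B1)*P(B1) + P(A|B2)*P(B2)
P(A|B1)*P(B1) = 0.765 * 0.156 = 0.11934
P(A|B2)*P(B2) = 0.45 * 0.844 = 0.3798
P(A) = 0.11934 + 0.3798 = 0.49914

0.499140


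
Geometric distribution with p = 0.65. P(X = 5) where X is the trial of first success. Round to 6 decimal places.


P = (1-p)^(k-1) * p
(1-p)^(k-1) = 0.35^4 = 0.01500625
P = 0.01500625 * 0.65 ≈ 0.009754063

0.009754


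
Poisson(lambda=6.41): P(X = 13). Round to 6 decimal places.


P = e^(-lam) * lam^k / k!
e^(-6.41) ≈ 0.001645025
lam^k = 6.41^13 ≈ 30842841620.010776
k! = 13! = 6227020800
P = 0.001645025 * 30842841620.010776 / 6227020800 ≈ 0.008148

0.008148


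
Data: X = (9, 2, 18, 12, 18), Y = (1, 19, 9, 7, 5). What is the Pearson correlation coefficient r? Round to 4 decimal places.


r = sum((xi-xbar)(yi-ybar)) / sqrt(sum((xi-xbar)^2) * sum((yi-ybar)^2))
n = 5, xbar = 59/5 = 11.8, ybar = 41/5 = 8.2
Sxy = sum((xi-xbar)(yi-ybar)) = -100.8
Sxx = sum((xi-xbar)^2) = 180.8
Syy = sum((yi-ybar)^2) = 180.8
sqrt(Sxx*Syy) = 180.8
r = Sxy / sqrt(Sxx*Syy) = -100.8 / 180.8 = -63/113 ≈ -0.557522

-0.5575


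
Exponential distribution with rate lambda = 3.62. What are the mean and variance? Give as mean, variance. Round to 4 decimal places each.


mean = 1/lam, var = 1/lam^2
mean = 1 / 3.62 = 50/181 ≈ 0.276243
lam^2 = 3.62^2 = 13.1044
var = 1 / 13.1044 ≈ 0.076310

0.2762, 0.0763


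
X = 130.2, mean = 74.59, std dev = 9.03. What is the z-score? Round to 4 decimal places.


z = (X - mu) / sigma
X - mu = 130.2 - 74.59 = 55.61
z = 55.61 / 9.03 = 5561/903 ≈ 6.158361

6.1584


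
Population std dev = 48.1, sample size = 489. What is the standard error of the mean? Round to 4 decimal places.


SE = sigma / sqrt(n)
sqrt(489) ≈ 22.113344
SE = 48.1 / 22.113344 ≈ 2.175157

2.1752


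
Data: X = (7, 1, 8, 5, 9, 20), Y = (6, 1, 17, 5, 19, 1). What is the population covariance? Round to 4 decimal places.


Cov = (1/n)*sum((xi-xbar)(yi-ybar))
n = 6, xbar = 50/6 = 25/3 ≈ 8.333333, ybar = 49/6 ≈ 8.166667
sum((xi-xbar)(yi-ybar)) = -40/3 ≈ -13.333333
Cov = -13.333333 / 6 = -20/9 ≈ -2.222222

-2.2222


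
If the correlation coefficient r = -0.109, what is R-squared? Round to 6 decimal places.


R^2 = r^2 = (-0.109)^2 = 0.011881

0.011881


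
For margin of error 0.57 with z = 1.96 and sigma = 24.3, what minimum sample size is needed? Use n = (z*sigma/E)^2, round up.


z*sigma/E = 1.96 * 24.3 / 0.57 = 7938/95 ≈ 83.557895
(z*sigma/E)^2 ≈ 6981.921773
round up: n = 6982

6982


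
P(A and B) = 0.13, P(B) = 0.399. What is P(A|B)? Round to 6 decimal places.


P(A|B) = P(A and B) / P(B) = 0.13 / 0.399 = 130/399 ≈ 0.32581454

0.325815


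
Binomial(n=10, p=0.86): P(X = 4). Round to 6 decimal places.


P = C(n,k) * p^k * (1-p)^(n-k)
C(10,4) = 210
p^k = 0.86^4 ≈ 0.5470082
(1-p)^(n-k) = 0.14^6 = 0.000007529536
P = 210 * 0.5470082 * 0.000007529536 ≈ 0.000865

0.000865


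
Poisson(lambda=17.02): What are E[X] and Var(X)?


E[X] = Var(X) = lambda = 17.02

17.02, 17.02


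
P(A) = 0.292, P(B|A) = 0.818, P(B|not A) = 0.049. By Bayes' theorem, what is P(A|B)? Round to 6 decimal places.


P(A|B) = P(B|A)*P(A) / P(B), P(B) = P(B|A)*P(A) + P(B|not A)*P(not A)
P(B|A)*P(A) = 0.818 * 0.292 = 0.238856
P(B|not A)*P(not A) = 0.049 * 0.708 = 0.034692
P(B) = 0.238856 + 0.034692 = 0.273548
P(A|B) = 0.238856 / 0.273548 ≈ 0.87317765

0.873178


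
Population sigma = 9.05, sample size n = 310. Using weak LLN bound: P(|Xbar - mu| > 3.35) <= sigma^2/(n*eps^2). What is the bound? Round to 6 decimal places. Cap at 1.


bound = min(1, sigma^2/(n*eps^2))
sigma^2 = 9.05^2 = 81.9025
n*eps^2 = 310 * 3.35^2 = 310 * 11.2225 = 3478.975
sigma^2/(n*eps^2) = 81.9025 / 3478.975 ≈ 0.02354214

0.023542


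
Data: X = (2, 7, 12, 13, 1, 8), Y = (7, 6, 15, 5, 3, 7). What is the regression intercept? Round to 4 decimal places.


a = ybar - b*xbar, where b = sum((xi-xbar)(yi-ybar)) / sum((xi-xbar)^2)
n = 6, xbar = 43/6 ≈ 7.166667, ybar = 43/6 ≈ 7.166667
Sxy = sum((xi-xbar)(yi-ybar)) = 311/6 ≈ 51.833333
Sxx = sum((xi-xbar)^2) = 737/6 ≈ 122.833333
b = Sxy / Sxx = 311/737 ≈ 0.421981
a = 7.166667 - 0.421981 * 7.166667 = 3053/737 ≈ 4.142469

4.1425


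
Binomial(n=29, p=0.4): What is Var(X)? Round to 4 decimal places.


Var = n*p*(1-p) = 29 * 0.4 * 0.6 = 6.96

6.9600


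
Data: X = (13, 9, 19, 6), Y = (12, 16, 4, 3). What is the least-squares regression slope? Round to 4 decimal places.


b = sum((xi-xbar)(yi-ybar)) / sum((xi-xbar)^2)
n = 4, xbar = 47/4 = 11.75, ybar = 35/4 = 8.75
Sxy = sum((xi-xbar)(yi-ybar)) = -17.25
Sxx = sum((xi-xbar)^2) = 94.75
b = Sxy / Sxx = -69/379 ≈ -0.182058

-0.1821


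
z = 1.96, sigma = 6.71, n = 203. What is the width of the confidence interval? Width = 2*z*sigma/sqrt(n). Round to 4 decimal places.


width = 2*z*sigma/sqrt(n)
2*z*sigma = 2 * 1.96 * 6.71 = 26.3032
sqrt(203) ≈ 14.247807
width = 26.3032 / 14.247807 ≈ 1.846123

1.8461


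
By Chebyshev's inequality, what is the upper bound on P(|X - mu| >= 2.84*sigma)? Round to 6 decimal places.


P <= 1/k^2
k^2 = 2.84^2 = 8.0656
1/k^2 = 1 / 8.0656 = 625/5041 ≈ 0.12398334

0.123983


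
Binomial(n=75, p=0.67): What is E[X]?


E[X] = n*p = 75 * 0.67 = 50.25

50.25


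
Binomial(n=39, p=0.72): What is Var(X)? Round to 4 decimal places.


Var = n*p*(1-p) = 39 * 0.72 * 0.28 = 7.8624

7.8624


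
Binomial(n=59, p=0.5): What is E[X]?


E[X] = n*p = 59 * 0.5 = 29.5

29.5


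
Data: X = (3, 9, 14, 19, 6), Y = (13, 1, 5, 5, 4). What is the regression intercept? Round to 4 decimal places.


a = ybar - b*xbar, where b = sum((xi-xbar)(yi-ybar)) / sum((xi-xbar)^2)
n = 5, xbar = 51/5 = 10.2, ybar = 28/5 = 5.6
Sxy = sum((xi-xbar)(yi-ybar)) = -48.6
Sxx = sum((xi-xbar)^2) = 162.8
b = Sxy / Sxx = -243/814 ≈ -0.298526
a = 5.6 - (-0.298526) * 10.2 = 7037/814 ≈ 8.644963

8.6450


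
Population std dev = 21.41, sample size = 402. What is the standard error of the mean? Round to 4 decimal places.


SE = sigma / sqrt(n)
sqrt(402) ≈ 20.049938
SE = 21.41 / 20.049938 ≈ 1.067834

1.0678


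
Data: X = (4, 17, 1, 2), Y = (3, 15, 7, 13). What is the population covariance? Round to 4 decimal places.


Cov = (1/n)*sum((xi-xbar)(yi-ybar))
n = 4, xbar = 24/4 = 6, ybar = 38/4 = 9.5
sum((xi-xbar)(yi-ybar)) = 72
Cov = 72 / 4 = 18

18.0000


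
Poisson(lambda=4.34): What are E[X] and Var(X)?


E[X] = Var(X) = lambda = 4.34

4.34, 4.34


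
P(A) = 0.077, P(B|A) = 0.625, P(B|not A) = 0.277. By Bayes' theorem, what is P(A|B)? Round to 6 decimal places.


P(A|B) = P(B|A)*P(A) / P(B), P(B) = P(B|A)*P(A) + P(B|not A)*P(not A)
P(B|A)*P(A) = 0.625 * 0.077 = 0.048125
P(B|not A)*P(not A) = 0.277 * 0.923 = 0.255671
P(B) = 0.048125 + 0.255671 = 0.303796
P(A|B) = 0.048125 / 0.303796 ≈ 0.15841222

0.158412


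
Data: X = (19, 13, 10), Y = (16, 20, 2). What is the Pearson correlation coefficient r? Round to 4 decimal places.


r = sum((xi-xbar)(yi-ybar)) / sqrt(sum((xi-xbar)^2) * sum((yi-ybar)^2))
n = 3, xbar = 42/3 = 14, ybar = 38/3 ≈ 12.666667
Sxy = sum((xi-xbar)(yi-ybar)) = 52
Sxx = sum((xi-xbar)^2) = 42
Syy = sum((yi-ybar)^2) = 536/3 ≈ 178.666667
sqrt(Sxx*Syy) ≈ 86.625631
r = Sxy / sqrt(Sxx*Syy) = 52 / 86.625631 ≈ 0.600284

0.6003


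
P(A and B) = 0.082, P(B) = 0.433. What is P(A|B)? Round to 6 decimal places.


P(A|B) = P(A and B) / P(B) = 0.082 / 0.433 = 82/433 ≈ 0.18937644

0.189376


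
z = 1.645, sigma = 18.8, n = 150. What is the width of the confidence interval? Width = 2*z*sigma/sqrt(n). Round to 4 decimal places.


width = 2*z*sigma/sqrt(n)
2*z*sigma = 2 * 1.645 * 18.8 = 61.852
sqrt(150) ≈ 12.247449
width = 61.852 / 12.247449 ≈ 5.050195

5.0502


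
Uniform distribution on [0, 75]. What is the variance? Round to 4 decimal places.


Var = (b-a)^2 / 12
(b-a)^2 = (75 - 0)^2 = 5625
Var = 5625/12 = 468.75

468.7500


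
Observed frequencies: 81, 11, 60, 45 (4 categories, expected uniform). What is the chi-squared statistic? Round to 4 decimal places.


chi2 = sum((O-E)^2/E), E = total/4
total = 197, E = 197/4 = 49.25
(81 - 49.25)^2 / 49.25 = 1008.0625 / 49.25 = 16129/788 ≈ 20.468274
(11 - 49.25)^2 / 49.25 = 1463.0625 / 49.25 = 23409/788 ≈ 29.706853
(60 - 49.25)^2 / 49.25 = 115.5625 / 49.25 = 1849/788 ≈ 2.346447
(45 - 49.25)^2 / 49.25 = 18.0625 / 49.25 = 289/788 ≈ 0.366751
chi2 = 10419/197 ≈ 52.888325

52.8883


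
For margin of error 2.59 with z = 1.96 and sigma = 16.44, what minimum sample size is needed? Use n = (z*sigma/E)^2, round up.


z*sigma/E = 1.96 * 16.44 / 2.59 = 11508/925 ≈ 12.441081
(z*sigma/E)^2 ≈ 154.780498
round up: n = 155

155


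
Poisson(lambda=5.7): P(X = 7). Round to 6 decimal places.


P = e^(-lam) * lam^k / k!
e^(-5.7) ≈ 0.003345965
lam^k = 5.7^7 ≈ 195489.749319
k! = 7! = 5040
P = 0.003345965 * 195489.749319 / 5040 ≈ 0.129782

0.129782


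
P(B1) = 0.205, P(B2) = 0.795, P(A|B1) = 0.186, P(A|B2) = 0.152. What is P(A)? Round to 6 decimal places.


P(A) = P(A|B1)*P(B1) + P(A|B2)*P(B2)
P(A|B1)*P(B1) = 0.186 * 0.205 = 0.03813
P(A|B2)*P(B2) = 0.152 * 0.795 = 0.12084
P(A) = 0.03813 + 0.12084 = 0.15897

0.158970


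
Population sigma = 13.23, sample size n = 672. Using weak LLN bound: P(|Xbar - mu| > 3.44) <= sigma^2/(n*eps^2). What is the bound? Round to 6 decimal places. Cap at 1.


bound = min(1, sigma^2/(n*eps^2))
sigma^2 = 13.23^2 = 175.0329
n*eps^2 = 672 * 3.44^2 = 672 * 11.8336 = 7952.1792
sigma^2/(n*eps^2) = 175.0329 / 7952.1792 ≈ 0.02201068

0.022011


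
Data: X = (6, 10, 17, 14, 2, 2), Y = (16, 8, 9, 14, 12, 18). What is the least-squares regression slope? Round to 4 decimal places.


b = sum((xi-xbar)(yi-ybar)) / sum((xi-xbar)^2)
n = 6, xbar = 51/6 = 8.5, ybar = 77/6 ≈ 12.833333
Sxy = sum((xi-xbar)(yi-ybar)) = -69.5
Sxx = sum((xi-xbar)^2) = 195.5
b = Sxy / Sxx = -139/391 ≈ -0.355499

-0.3555


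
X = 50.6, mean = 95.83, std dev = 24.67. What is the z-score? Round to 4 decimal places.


z = (X - mu) / sigma
X - mu = 50.6 - 95.83 = -45.23
z = -45.23 / 24.67 = -4523/2467 ≈ -1.833401

-1.8334


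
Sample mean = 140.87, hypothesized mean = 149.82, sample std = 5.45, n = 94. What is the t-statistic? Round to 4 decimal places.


t = (xbar - mu0) / (s/sqrt(n))
xbar - mu0 = 140.87 - 149.82 = -8.95
sqrt(94) ≈ 9.69535971
s/sqrt(n) = 5.45 / 9.69535971 ≈ 0.56212458
t = -8.95 / 0.56212458 ≈ -15.921738

-15.9217


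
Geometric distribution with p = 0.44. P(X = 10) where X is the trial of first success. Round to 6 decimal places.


P = (1-p)^(k-1) * p
(1-p)^(k-1) = 0.56^9 ≈ 0.005416169
P = 0.005416169 * 0.44 ≈ 0.002383115

0.002383


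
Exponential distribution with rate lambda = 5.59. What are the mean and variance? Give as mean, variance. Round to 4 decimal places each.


mean = 1/lam, var = 1/lam^2
mean = 1 / 5.59 = 100/559 ≈ 0.178891
lam^2 = 5.59^2 = 31.2481
var = 1 / 31.2481 ≈ 0.032002

0.1789, 0.0320


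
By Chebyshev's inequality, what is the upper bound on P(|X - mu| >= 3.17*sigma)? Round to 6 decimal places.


P <= 1/k^2
k^2 = 3.17^2 = 10.0489
1/k^2 = 1 / 10.0489 ≈ 0.09951338

0.099513


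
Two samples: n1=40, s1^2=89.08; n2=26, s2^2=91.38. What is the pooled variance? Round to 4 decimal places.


sp^2 = ((n1-1)*s1^2 + (n2-1)*s2^2)/(n1+n2-2)
(n1-1)*s1^2 = 39 * 89.08 = 3474.12
(n2-1)*s2^2 = 25 * 91.38 = 2284.5
numerator = 3474.12 + 2284.5 = 5758.62
n1+n2-2 = 64
sp^2 = 5758.62 / 64 = 287931/3200 ≈ 89.978438

89.9784


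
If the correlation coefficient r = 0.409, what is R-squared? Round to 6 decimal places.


R^2 = r^2 = (0.409)^2 = 0.167281

0.167281


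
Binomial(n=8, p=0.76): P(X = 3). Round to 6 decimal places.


P = C(n,k) * p^k * (1-p)^(n-k)
C(8,3) = 56
p^k = 0.76^3 = 0.438976
(1-p)^(n-k) = 0.24^5 = 0.0007962624
P = 56 * 0.438976 * 0.0007962624 ≈ 0.019574

0.019574


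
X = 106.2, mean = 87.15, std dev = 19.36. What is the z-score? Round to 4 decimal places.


z = (X - mu) / sigma
X - mu = 106.2 - 87.15 = 19.05
z = 19.05 / 19.36 = 1905/1936 ≈ 0.983988

0.9840


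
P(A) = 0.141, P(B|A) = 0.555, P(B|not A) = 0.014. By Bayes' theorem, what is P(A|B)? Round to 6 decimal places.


P(A|B) = P(B|A)*P(A) / P(B), P(B) = P(B|A)*P(A) + P(B|not A)*P(not A)
P(B|A)*P(A) = 0.555 * 0.141 = 0.078255
P(B|not A)*P(not A) = 0.014 * 0.859 = 0.012026
P(B) = 0.078255 + 0.012026 = 0.090281
P(A|B) = 0.078255 / 0.090281 ≈ 0.86679368

0.866794


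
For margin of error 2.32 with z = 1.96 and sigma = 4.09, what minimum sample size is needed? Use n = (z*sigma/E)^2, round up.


z*sigma/E = 1.96 * 4.09 / 2.32 = 20041/5800 ≈ 3.455345
(z*sigma/E)^2 ≈ 11.939408
round up: n = 12

12


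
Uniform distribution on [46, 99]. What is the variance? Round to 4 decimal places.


Var = (b-a)^2 / 12
(b-a)^2 = (99 - 46)^2 = 2809
Var = 2809/12 ≈ 234.083333

234.0833


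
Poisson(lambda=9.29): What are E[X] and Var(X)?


E[X] = Var(X) = lambda = 9.29

9.29, 9.29


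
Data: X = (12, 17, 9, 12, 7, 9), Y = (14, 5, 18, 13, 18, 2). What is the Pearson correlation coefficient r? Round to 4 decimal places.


r = sum((xi-xbar)(yi-ybar)) / sqrt(sum((xi-xbar)^2) * sum((yi-ybar)^2))
n = 6, xbar = 66/6 = 11, ybar = 70/6 = 35/3 ≈ 11.666667
Sxy = sum((xi-xbar)(yi-ybar)) = -55
Sxx = sum((xi-xbar)^2) = 62
Syy = sum((yi-ybar)^2) = 676/3 ≈ 225.333333
sqrt(Sxx*Syy) ≈ 118.197575
r = Sxy / sqrt(Sxx*Syy) = -55 / 118.197575 ≈ -0.465323

-0.4653


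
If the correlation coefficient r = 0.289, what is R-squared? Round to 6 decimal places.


R^2 = r^2 = (0.289)^2 = 0.083521

0.083521


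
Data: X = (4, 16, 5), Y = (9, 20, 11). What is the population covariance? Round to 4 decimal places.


Cov = (1/n)*sum((xi-xbar)(yi-ybar))
n = 3, xbar = 25/3 ≈ 8.333333, ybar = 40/3 ≈ 13.333333
sum((xi-xbar)(yi-ybar)) = 233/3 ≈ 77.666667
Cov = 77.666667 / 3 = 233/9 ≈ 25.888889

25.8889


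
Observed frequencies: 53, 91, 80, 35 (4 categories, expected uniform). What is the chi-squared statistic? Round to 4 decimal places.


chi2 = sum((O-E)^2/E), E = total/4
total = 259, E = 259/4 = 64.75
(53 - 64.75)^2 / 64.75 = 138.0625 / 64.75 = 2209/1036 ≈ 2.132239
(91 - 64.75)^2 / 64.75 = 689.0625 / 64.75 = 1575/148 ≈ 10.641892
(80 - 64.75)^2 / 64.75 = 232.5625 / 64.75 = 3721/1036 ≈ 3.591699
(35 - 64.75)^2 / 64.75 = 885.0625 / 64.75 = 2023/148 ≈ 13.668919
chi2 = 7779/259 ≈ 30.034749

30.0347


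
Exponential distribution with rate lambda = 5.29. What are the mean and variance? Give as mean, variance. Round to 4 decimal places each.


mean = 1/lam, var = 1/lam^2
mean = 1 / 5.29 = 100/529 ≈ 0.189036
lam^2 = 5.29^2 = 27.9841
var = 1 / 27.9841 ≈ 0.035735

0.1890, 0.0357


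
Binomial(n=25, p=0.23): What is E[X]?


E[X] = n*p = 25 * 0.23 = 5.75

5.75


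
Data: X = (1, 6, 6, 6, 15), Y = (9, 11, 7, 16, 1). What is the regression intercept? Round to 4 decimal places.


a = ybar - b*xbar, where b = sum((xi-xbar)(yi-ybar)) / sum((xi-xbar)^2)
n = 5, xbar = 34/5 = 6.8, ybar = 44/5 = 8.8
Sxy = sum((xi-xbar)(yi-ybar)) = -71.2
Sxx = sum((xi-xbar)^2) = 102.8
b = Sxy / Sxx = -178/257 ≈ -0.692607
a = 8.8 - (-0.692607) * 6.8 = 3472/257 ≈ 13.509728

13.5097


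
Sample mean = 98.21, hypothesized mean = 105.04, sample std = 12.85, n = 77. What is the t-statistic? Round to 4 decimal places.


t = (xbar - mu0) / (s/sqrt(n))
xbar - mu0 = 98.21 - 105.04 = -6.83
sqrt(77) ≈ 8.77496439
s/sqrt(n) = 12.85 / 8.77496439 ≈ 1.46439341
t = -6.83 / 1.46439341 ≈ -4.664047

-4.6640


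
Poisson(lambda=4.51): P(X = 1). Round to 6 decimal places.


P = e^(-lam) * lam^k / k!
e^(-4.51) ≈ 0.01099846
lam^k = 4.51^1 = 4.51
k! = 1! = 1
P = 0.01099846 * 4.51 / 1 ≈ 0.049603

0.049603


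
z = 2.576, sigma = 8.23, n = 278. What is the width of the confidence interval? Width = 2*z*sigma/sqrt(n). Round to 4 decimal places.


width = 2*z*sigma/sqrt(n)
2*z*sigma = 2 * 2.576 * 8.23 = 42.40096
sqrt(278) ≈ 16.673332
width = 42.40096 / 16.673332 ≈ 2.543041

2.5430


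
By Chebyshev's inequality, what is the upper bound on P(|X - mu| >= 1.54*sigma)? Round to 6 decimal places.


P <= 1/k^2
k^2 = 1.54^2 = 2.3716
1/k^2 = 1 / 2.3716 = 2500/5929 ≈ 0.42165627

0.421656


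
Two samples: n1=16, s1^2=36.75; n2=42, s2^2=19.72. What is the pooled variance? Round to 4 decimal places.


sp^2 = ((n1-1)*s1^2 + (n2-1)*s2^2)/(n1+n2-2)
(n1-1)*s1^2 = 15 * 36.75 = 551.25
(n2-1)*s2^2 = 41 * 19.72 = 808.52
numerator = 551.25 + 808.52 = 1359.77
n1+n2-2 = 56
sp^2 = 1359.77 / 56 = 135977/5600 ≈ 24.281607

24.2816


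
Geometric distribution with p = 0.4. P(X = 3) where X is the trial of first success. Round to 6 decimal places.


P = (1-p)^(k-1) * p
(1-p)^(k-1) = 0.6^2 = 0.36
P = 0.36 * 0.4 = 0.144

0.144000


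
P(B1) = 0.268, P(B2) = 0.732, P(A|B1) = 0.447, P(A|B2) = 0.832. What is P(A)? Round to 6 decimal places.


P(A) = P(A|B1)*P(B1) + P(A|B2)*P(B2)
P(A|B1)*P(B1) = 0.447 * 0.268 = 0.119796
P(A|B2)*P(B2) = 0.832 * 0.732 = 0.609024
P(A) = 0.119796 + 0.609024 = 0.72882

0.728820


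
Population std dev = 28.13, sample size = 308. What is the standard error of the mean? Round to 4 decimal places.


SE = sigma / sqrt(n)
sqrt(308) ≈ 17.549929
SE = 28.13 / 17.549929 ≈ 1.602856

1.6029


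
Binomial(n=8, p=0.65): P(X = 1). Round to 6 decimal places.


P = C(n,k) * p^k * (1-p)^(n-k)
C(8,1) = 8
p^k = 0.65^1 = 0.65
(1-p)^(n-k) = 0.35^7 ≈ 0.0006433930
P = 8 * 0.65 * 0.0006433930 ≈ 0.003346

0.003346


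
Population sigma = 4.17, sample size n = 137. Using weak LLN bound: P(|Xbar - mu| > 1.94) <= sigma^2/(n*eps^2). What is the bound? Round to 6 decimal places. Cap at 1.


bound = min(1, sigma^2/(n*eps^2))
sigma^2 = 4.17^2 = 17.3889
n*eps^2 = 137 * 1.94^2 = 137 * 3.7636 = 515.6132
sigma^2/(n*eps^2) = 17.3889 / 515.6132 ≈ 0.03372470

0.033725


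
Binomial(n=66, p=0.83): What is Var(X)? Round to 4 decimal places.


Var = n*p*(1-p) = 66 * 0.83 * 0.17 = 9.3126

9.3126


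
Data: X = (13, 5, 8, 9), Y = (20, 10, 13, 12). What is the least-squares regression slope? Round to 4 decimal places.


b = sum((xi-xbar)(yi-ybar)) / sum((xi-xbar)^2)
n = 4, xbar = 35/4 = 8.75, ybar = 55/4 = 13.75
Sxy = sum((xi-xbar)(yi-ybar)) = 40.75
Sxx = sum((xi-xbar)^2) = 32.75
b = Sxy / Sxx = 163/131 ≈ 1.244275

1.2443


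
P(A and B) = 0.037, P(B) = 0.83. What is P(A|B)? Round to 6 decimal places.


P(A|B) = P(A and B) / P(B) = 0.037 / 0.83 = 37/830 ≈ 0.04457831

0.044578


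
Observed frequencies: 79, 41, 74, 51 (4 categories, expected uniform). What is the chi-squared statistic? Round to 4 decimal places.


chi2 = sum((O-E)^2/E), E = total/4
total = 245, E = 245/4 = 61.25
(79 - 61.25)^2 / 61.25 = 315.0625 / 61.25 = 5041/980 ≈ 5.143878
(41 - 61.25)^2 / 61.25 = 410.0625 / 61.25 = 6561/980 ≈ 6.694898
(74 - 61.25)^2 / 61.25 = 162.5625 / 61.25 = 2601/980 ≈ 2.654082
(51 - 61.25)^2 / 61.25 = 105.0625 / 61.25 = 1681/980 ≈ 1.715306
chi2 = 3971/245 ≈ 16.208163

16.2082


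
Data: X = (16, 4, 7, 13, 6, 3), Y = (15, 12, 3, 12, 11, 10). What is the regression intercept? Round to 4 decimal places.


a = ybar - b*xbar, where b = sum((xi-xbar)(yi-ybar)) / sum((xi-xbar)^2)
n = 6, xbar = 49/6 ≈ 8.166667, ybar = 63/6 = 10.5
Sxy = sum((xi-xbar)(yi-ybar)) = 46.5
Sxx = sum((xi-xbar)^2) = 809/6 ≈ 134.833333
b = Sxy / Sxx = 279/809 ≈ 0.344870
a = 10.5 - 0.344870 * 8.166667 = 6216/809 ≈ 7.683560

7.6836


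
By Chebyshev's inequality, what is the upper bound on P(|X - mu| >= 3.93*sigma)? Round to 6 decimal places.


P <= 1/k^2
k^2 = 3.93^2 = 15.4449
1/k^2 = 1 / 15.4449 ≈ 0.06474629

0.064746


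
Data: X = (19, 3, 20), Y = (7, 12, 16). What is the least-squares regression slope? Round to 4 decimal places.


b = sum((xi-xbar)(yi-ybar)) / sum((xi-xbar)^2)
n = 3, xbar = 42/3 = 14, ybar = 35/3 ≈ 11.666667
Sxy = sum((xi-xbar)(yi-ybar)) = -1
Sxx = sum((xi-xbar)^2) = 182
b = Sxy / Sxx = -1/182 ≈ -0.005495

-0.0055


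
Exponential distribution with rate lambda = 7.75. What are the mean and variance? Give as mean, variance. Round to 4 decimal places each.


mean = 1/lam, var = 1/lam^2
mean = 1 / 7.75 = 4/31 ≈ 0.129032
lam^2 = 7.75^2 = 60.0625
var = 1 / 60.0625 = 16/961 ≈ 0.016649

0.1290, 0.0166


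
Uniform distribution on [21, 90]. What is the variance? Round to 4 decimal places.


Var = (b-a)^2 / 12
(b-a)^2 = (90 - 21)^2 = 4761
Var = 4761/12 = 396.75

396.7500


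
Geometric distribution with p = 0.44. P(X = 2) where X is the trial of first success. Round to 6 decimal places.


P = (1-p)^(k-1) * p
(1-p)^(k-1) = 0.56^1 = 0.56
P = 0.56 * 0.44 = 0.2464

0.246400


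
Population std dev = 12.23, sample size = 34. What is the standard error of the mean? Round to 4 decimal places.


SE = sigma / sqrt(n)
sqrt(34) ≈ 5.830952
SE = 12.23 / 5.830952 ≈ 2.097428

2.0974


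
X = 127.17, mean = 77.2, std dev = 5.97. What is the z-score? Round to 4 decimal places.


z = (X - mu) / sigma
X - mu = 127.17 - 77.2 = 49.97
z = 49.97 / 5.97 = 4997/597 ≈ 8.370184

8.3702


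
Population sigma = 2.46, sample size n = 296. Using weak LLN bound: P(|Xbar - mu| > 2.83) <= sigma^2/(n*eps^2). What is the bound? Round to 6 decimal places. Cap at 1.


bound = min(1, sigma^2/(n*eps^2))
sigma^2 = 2.46^2 = 6.0516
n*eps^2 = 296 * 2.83^2 = 296 * 8.0089 = 2370.6344
sigma^2/(n*eps^2) = 6.0516 / 2370.6344 ≈ 0.00255273

0.002553


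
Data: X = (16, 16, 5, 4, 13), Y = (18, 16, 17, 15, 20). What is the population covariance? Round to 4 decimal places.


Cov = (1/n)*sum((xi-xbar)(yi-ybar))
n = 5, xbar = 54/5 = 10.8, ybar = 86/5 = 17.2
sum((xi-xbar)(yi-ybar)) = 20.2
Cov = 20.2 / 5 = 4.04

4.0400


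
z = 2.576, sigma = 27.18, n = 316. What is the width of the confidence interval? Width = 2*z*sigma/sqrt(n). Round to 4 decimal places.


width = 2*z*sigma/sqrt(n)
2*z*sigma = 2 * 2.576 * 27.18 = 140.03136
sqrt(316) ≈ 17.776389
width = 140.03136 / 17.776389 ≈ 7.877379

7.8774


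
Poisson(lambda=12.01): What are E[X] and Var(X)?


E[X] = Var(X) = lambda = 12.01

12.01, 12.01


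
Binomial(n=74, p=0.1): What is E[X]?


E[X] = n*p = 74 * 0.1 = 7.4

7.4


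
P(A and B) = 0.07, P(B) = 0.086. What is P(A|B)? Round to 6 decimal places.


P(A|B) = P(A and B) / P(B) = 0.07 / 0.086 = 35/43 ≈ 0.81395349

0.813953


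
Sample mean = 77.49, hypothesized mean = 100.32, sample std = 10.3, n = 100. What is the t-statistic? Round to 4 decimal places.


t = (xbar - mu0) / (s/sqrt(n))
xbar - mu0 = 77.49 - 100.32 = -22.83
sqrt(100) = 10
s/sqrt(n) = 10.3 / 10 = 1.03
t = -22.83 / 1.03 = -2283/103 ≈ -22.165049

-22.1650


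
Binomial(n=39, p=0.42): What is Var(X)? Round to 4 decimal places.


Var = n*p*(1-p) = 39 * 0.42 * 0.58 = 9.5004

9.5004


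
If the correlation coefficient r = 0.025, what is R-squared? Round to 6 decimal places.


R^2 = r^2 = (0.025)^2 = 0.000625

0.000625


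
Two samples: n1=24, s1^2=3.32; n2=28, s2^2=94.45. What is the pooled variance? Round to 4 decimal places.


sp^2 = ((n1-1)*s1^2 + (n2-1)*s2^2)/(n1+n2-2)
(n1-1)*s1^2 = 23 * 3.32 = 76.36
(n2-1)*s2^2 = 27 * 94.45 = 2550.15
numerator = 76.36 + 2550.15 = 2626.51
n1+n2-2 = 50
sp^2 = 2626.51 / 50 = 52.5302

52.5302


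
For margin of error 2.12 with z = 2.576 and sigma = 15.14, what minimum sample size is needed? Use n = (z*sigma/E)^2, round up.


z*sigma/E = 2.576 * 15.14 / 2.12 = 121877/6625 ≈ 18.396528
(z*sigma/E)^2 ≈ 338.432254
round up: n = 339

339


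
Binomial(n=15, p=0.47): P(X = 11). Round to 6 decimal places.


P = C(n,k) * p^k * (1-p)^(n-k)
C(15,11) = 1365
p^k = 0.47^11 ≈ 0.0002472159
(1-p)^(n-k) = 0.53^4 = 0.07890481
P = 1365 * 0.0002472159 * 0.07890481 ≈ 0.026626

0.026626


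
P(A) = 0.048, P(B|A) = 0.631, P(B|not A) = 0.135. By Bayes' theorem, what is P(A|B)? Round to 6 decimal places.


P(A|B) = P(B|A)*P(A) / P(B), P(B) = P(B|A)*P(A) + P(B|not A)*P(not A)
P(B|A)*P(A) = 0.631 * 0.048 = 0.030288
P(B|not A)*P(not A) = 0.135 * 0.952 = 0.12852
P(B) = 0.030288 + 0.12852 = 0.158808
P(A|B) = 0.030288 / 0.158808 = 1262/6617 ≈ 0.19072087

0.190721
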